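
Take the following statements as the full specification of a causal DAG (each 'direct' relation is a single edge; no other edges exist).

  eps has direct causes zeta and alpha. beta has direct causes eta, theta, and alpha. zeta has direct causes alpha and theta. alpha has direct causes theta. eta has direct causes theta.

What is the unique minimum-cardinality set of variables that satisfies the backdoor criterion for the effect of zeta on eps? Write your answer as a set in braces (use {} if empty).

{alpha}

Variables eligible for adjustment (non-descendants of zeta, excluding zeta and eps): {alpha, beta, eta, theta}.
Backdoor paths from zeta to eps:
  P1: zeta <- theta -> alpha -> eps
  P2: zeta <- theta -> eta -> beta <- alpha -> eps
  P3: zeta <- theta -> beta <- alpha -> eps
  P4: zeta <- alpha -> eps
The empty set is not sufficient: P1 (zeta <- theta -> alpha -> eps) has no collider blocking it and no conditioned non-collider, so it is open.
Try {alpha}:
  P1: blocked at chain node alpha ∈ conditioning set.
  P2: blocked at collider beta (neither it nor any descendant is in the conditioning set).
  P3: blocked at collider beta (neither it nor any descendant is in the conditioning set).
  P4: blocked at fork node alpha ∈ conditioning set.
{alpha} contains no descendant of zeta and blocks every backdoor path.
No other singleton works — e.g. {theta} leaves P4 open — so {alpha} is the unique smallest valid adjustment set.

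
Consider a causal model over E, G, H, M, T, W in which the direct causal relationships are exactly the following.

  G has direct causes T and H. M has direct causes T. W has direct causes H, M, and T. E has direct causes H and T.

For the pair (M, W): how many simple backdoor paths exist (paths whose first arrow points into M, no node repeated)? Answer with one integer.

3

A backdoor path from M to W is any simple undirected path whose first edge points into M (i.e. leaves M via a parent).
Parents of M: {T}.
Enumerating:
  P1: M <- T -> E <- H -> W
  P2: M <- T -> G <- H -> W
  P3: M <- T -> W
That exhausts the simple backdoor paths. Count: 3.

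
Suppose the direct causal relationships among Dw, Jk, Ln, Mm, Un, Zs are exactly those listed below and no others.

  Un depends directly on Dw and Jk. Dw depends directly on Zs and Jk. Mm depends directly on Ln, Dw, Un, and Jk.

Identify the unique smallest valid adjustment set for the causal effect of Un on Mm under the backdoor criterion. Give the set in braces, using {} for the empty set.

Variables eligible for adjustment (non-descendants of Un, excluding Un and Mm): {Dw, Jk, Ln, Zs}.
Backdoor paths from Un to Mm:
  P1: Un <- Jk -> Dw -> Mm
  P2: Un <- Jk -> Mm
  P3: Un <- Dw <- Jk -> Mm
  P4: Un <- Dw -> Mm
The empty set is not sufficient: P1 (Un <- Jk -> Dw -> Mm) has no collider blocking it and no conditioned non-collider, so it is open.
Try {Dw, Jk}:
  P1: blocked at fork node Jk ∈ conditioning set.
  P2: blocked at fork node Jk ∈ conditioning set.
  P3: blocked at chain node Dw ∈ conditioning set.
  P4: blocked at fork node Dw ∈ conditioning set.
{Dw, Jk} contains no descendant of Un and blocks every backdoor path.
Every element of {Dw, Jk} is needed (dropping Dw leaves P4 open; dropping Jk leaves P2 open), so no proper subset is valid.
Among all size-2 subsets of the eligible variables, only {Dw, Jk} blocks every backdoor path, so it is the unique smallest valid adjustment set.

{Dw, Jk}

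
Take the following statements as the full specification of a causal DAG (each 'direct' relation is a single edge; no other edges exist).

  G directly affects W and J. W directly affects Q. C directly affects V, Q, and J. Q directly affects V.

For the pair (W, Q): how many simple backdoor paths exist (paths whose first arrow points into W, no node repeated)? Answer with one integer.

2

A backdoor path from W to Q is any simple undirected path whose first edge points into W (i.e. leaves W via a parent).
Parents of W: {G}.
Enumerating:
  P1: W <- G -> J <- C -> Q
  P2: W <- G -> J <- C -> V <- Q
That exhausts the simple backdoor paths. Count: 2.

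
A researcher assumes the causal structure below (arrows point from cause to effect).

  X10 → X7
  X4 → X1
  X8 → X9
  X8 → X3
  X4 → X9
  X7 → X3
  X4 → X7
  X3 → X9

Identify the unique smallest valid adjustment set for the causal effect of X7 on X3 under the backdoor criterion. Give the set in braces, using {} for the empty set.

{}

Variables eligible for adjustment (non-descendants of X7, excluding X7 and X3): {X1, X10, X4, X8}.
Backdoor paths from X7 to X3:
  P1: X7 <- X4 -> X9 <- X8 -> X3
  P2: X7 <- X4 -> X9 <- X3
Each backdoor path contains an unconditioned collider, so every path is already blocked with the empty conditioning set:
  P1: blocked at collider X9 (neither it nor any descendant is in the conditioning set).
  P2: blocked at collider X9 (neither it nor any descendant is in the conditioning set).
The empty set is therefore the unique smallest valid set.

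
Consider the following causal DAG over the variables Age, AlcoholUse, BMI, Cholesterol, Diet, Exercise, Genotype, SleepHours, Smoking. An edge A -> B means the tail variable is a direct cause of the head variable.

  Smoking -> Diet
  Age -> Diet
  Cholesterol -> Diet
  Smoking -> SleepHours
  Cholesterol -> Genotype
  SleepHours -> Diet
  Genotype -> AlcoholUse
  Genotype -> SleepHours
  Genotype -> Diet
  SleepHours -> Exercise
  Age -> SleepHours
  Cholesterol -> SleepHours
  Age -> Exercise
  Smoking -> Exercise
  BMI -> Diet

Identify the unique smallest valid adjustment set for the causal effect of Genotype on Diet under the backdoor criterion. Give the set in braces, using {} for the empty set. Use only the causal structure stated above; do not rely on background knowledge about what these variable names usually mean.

Variables eligible for adjustment (non-descendants of Genotype, excluding Genotype and Diet): {Age, BMI, Cholesterol, Smoking}.
Backdoor paths from Genotype to Diet:
  P1: Genotype <- Cholesterol -> SleepHours <- Smoking -> Exercise <- Age -> Diet
  P2: Genotype <- Cholesterol -> SleepHours <- Smoking -> Diet
  P3: Genotype <- Cholesterol -> SleepHours <- Age -> Exercise <- Smoking -> Diet
  P4: Genotype <- Cholesterol -> SleepHours <- Age -> Diet
  P5: Genotype <- Cholesterol -> SleepHours -> Exercise <- Smoking -> Diet
  P6: Genotype <- Cholesterol -> SleepHours -> Exercise <- Age -> Diet
  P7: Genotype <- Cholesterol -> SleepHours -> Diet
  P8: Genotype <- Cholesterol -> Diet
The empty set is not sufficient: P7 (Genotype <- Cholesterol -> SleepHours -> Diet) has no collider blocking it and no conditioned non-collider, so it is open.
Try {Cholesterol}:
  P1: blocked at fork node Cholesterol ∈ conditioning set.
  P2: blocked at fork node Cholesterol ∈ conditioning set.
  P3: blocked at fork node Cholesterol ∈ conditioning set.
  P4: blocked at fork node Cholesterol ∈ conditioning set.
  P5: blocked at fork node Cholesterol ∈ conditioning set.
  P6: blocked at fork node Cholesterol ∈ conditioning set.
  P7: blocked at fork node Cholesterol ∈ conditioning set.
  P8: blocked at fork node Cholesterol ∈ conditioning set.
{Cholesterol} contains no descendant of Genotype and blocks every backdoor path.
No other singleton works — e.g. {Smoking} leaves P7 open — so {Cholesterol} is the unique smallest valid adjustment set.

{Cholesterol}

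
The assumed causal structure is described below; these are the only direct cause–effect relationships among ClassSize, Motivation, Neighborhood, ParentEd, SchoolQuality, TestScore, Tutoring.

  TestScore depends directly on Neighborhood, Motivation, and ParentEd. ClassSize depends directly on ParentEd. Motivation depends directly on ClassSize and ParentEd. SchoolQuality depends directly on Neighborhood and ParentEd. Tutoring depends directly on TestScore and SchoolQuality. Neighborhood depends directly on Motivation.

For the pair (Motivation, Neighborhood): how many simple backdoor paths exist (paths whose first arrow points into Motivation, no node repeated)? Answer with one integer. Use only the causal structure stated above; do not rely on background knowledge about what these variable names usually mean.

8

A backdoor path from Motivation to Neighborhood is any simple undirected path whose first edge points into Motivation (i.e. leaves Motivation via a parent).
Parents of Motivation: {ClassSize, ParentEd}.
Enumerating:
  P1: Motivation <- ParentEd -> TestScore <- Neighborhood
  P2: Motivation <- ParentEd -> TestScore -> Tutoring <- SchoolQuality <- Neighborhood
  P3: Motivation <- ParentEd -> SchoolQuality <- Neighborhood
  P4: Motivation <- ParentEd -> SchoolQuality -> Tutoring <- TestScore <- Neighborhood
  P5: Motivation <- ClassSize <- ParentEd -> TestScore <- Neighborhood
  P6: Motivation <- ClassSize <- ParentEd -> TestScore -> Tutoring <- SchoolQuality <- Neighborhood
  P7: Motivation <- ClassSize <- ParentEd -> SchoolQuality <- Neighborhood
  P8: Motivation <- ClassSize <- ParentEd -> SchoolQuality -> Tutoring <- TestScore <- Neighborhood
That exhausts the simple backdoor paths. Count: 8.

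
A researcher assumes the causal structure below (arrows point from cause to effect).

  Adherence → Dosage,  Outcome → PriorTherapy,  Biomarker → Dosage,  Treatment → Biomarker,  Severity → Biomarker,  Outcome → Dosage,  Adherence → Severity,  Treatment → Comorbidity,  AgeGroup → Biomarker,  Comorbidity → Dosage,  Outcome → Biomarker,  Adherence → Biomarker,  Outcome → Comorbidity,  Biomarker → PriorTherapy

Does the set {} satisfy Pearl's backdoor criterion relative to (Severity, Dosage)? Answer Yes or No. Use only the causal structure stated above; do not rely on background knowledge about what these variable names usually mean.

Backdoor paths from Severity to Dosage (paths whose first edge points into Severity):
  P1: Severity <- Adherence -> Biomarker <- Outcome -> Comorbidity -> Dosage
  P2: Severity <- Adherence -> Biomarker <- Outcome -> Dosage
  P3: Severity <- Adherence -> Biomarker <- Treatment -> Comorbidity <- Outcome -> Dosage
  P4: Severity <- Adherence -> Biomarker <- Treatment -> Comorbidity -> Dosage
  P5: Severity <- Adherence -> Biomarker -> PriorTherapy <- Outcome -> Comorbidity -> Dosage
  P6: Severity <- Adherence -> Biomarker -> PriorTherapy <- Outcome -> Dosage
  P7: Severity <- Adherence -> Biomarker -> Dosage
  P8: Severity <- Adherence -> Dosage
Condition 1 (no descendant of Severity in the set): holds — descendants of Severity are {Biomarker, Dosage, PriorTherapy}; none are in {}.
Condition 2 (every backdoor path blocked by {}):
  P1: blocked at collider Biomarker (neither it nor any descendant is in the conditioning set).
  P2: blocked at collider Biomarker (neither it nor any descendant is in the conditioning set).
  P3: blocked at collider Biomarker (neither it nor any descendant is in the conditioning set).
  P4: blocked at collider Biomarker (neither it nor any descendant is in the conditioning set).
  P5: blocked at collider PriorTherapy (neither it nor any descendant is in the conditioning set).
  P6: blocked at collider PriorTherapy (neither it nor any descendant is in the conditioning set).
  P7: open — no interior node is in the conditioning set.
  P8: open — no interior node is in the conditioning set.
{} does not satisfy the backdoor criterion.

No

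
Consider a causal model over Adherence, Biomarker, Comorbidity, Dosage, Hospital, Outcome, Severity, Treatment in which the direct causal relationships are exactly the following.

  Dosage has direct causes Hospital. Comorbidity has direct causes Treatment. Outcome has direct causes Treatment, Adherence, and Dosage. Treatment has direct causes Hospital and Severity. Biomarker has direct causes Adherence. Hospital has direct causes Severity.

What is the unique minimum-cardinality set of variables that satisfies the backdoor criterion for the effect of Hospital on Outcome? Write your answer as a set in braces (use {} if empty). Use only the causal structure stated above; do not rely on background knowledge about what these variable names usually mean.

{Severity}

Variables eligible for adjustment (non-descendants of Hospital, excluding Hospital and Outcome): {Adherence, Biomarker, Severity}.
Backdoor paths from Hospital to Outcome:
  P1: Hospital <- Severity -> Treatment -> Outcome
The empty set is not sufficient: P1 (Hospital <- Severity -> Treatment -> Outcome) has no collider blocking it and no conditioned non-collider, so it is open.
Try {Severity}:
  P1: blocked at fork node Severity ∈ conditioning set.
{Severity} contains no descendant of Hospital and blocks every backdoor path.
No other singleton works — e.g. {Adherence} leaves P1 open — so {Severity} is the unique smallest valid adjustment set.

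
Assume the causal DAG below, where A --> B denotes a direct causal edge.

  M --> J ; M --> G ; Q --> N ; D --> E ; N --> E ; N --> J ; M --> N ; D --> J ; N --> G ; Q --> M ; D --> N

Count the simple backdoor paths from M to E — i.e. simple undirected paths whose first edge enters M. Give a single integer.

A backdoor path from M to E is any simple undirected path whose first edge points into M (i.e. leaves M via a parent).
Parents of M: {Q}.
Enumerating:
  P1: M <- Q -> N <- D -> E
  P2: M <- Q -> N -> E
  P3: M <- Q -> N -> J <- D -> E
That exhausts the simple backdoor paths. Count: 3.

3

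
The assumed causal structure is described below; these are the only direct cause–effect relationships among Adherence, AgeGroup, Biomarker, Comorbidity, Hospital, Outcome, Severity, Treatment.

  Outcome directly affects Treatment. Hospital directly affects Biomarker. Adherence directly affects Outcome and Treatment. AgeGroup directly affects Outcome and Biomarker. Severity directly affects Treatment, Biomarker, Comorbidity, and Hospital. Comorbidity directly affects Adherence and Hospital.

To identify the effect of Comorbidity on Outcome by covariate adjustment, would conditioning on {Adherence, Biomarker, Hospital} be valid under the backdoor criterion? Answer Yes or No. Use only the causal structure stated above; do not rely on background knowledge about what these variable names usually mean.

No

Backdoor paths from Comorbidity to Outcome (paths whose first edge points into Comorbidity):
  P1: Comorbidity <- Severity -> Hospital -> Biomarker <- AgeGroup -> Outcome
  P2: Comorbidity <- Severity -> Biomarker <- AgeGroup -> Outcome
  P3: Comorbidity <- Severity -> Treatment <- Adherence -> Outcome
  P4: Comorbidity <- Severity -> Treatment <- Outcome
Condition 1 (no descendant of Comorbidity in the set): FAILS — Adherence, Biomarker, and Hospital are descendants of Comorbidity.
Condition 2 (every backdoor path blocked by {Adherence, Biomarker, Hospital}):
  P1: blocked at chain node Hospital ∈ conditioning set.
  P2: open — collider(s) Biomarker are conditioned on (or have a conditioned descendant) and no non-collider on the path is in the set.
  P3: blocked at collider Treatment (neither it nor any descendant is in the conditioning set).
  P4: blocked at collider Treatment (neither it nor any descendant is in the conditioning set).
{Adherence, Biomarker, Hospital} does not satisfy the backdoor criterion.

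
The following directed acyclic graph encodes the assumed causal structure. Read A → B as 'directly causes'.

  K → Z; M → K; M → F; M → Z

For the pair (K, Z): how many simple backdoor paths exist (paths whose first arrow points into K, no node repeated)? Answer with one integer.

1

A backdoor path from K to Z is any simple undirected path whose first edge points into K (i.e. leaves K via a parent).
Parents of K: {M}.
Enumerating:
  P1: K <- M -> Z
That exhausts the simple backdoor paths. Count: 1.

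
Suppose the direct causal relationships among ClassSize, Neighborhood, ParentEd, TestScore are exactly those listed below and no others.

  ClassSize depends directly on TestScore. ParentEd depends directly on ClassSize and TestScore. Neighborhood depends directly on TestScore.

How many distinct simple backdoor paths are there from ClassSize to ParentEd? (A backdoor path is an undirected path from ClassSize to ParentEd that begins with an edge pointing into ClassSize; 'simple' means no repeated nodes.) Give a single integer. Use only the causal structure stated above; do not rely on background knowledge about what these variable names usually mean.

A backdoor path from ClassSize to ParentEd is any simple undirected path whose first edge points into ClassSize (i.e. leaves ClassSize via a parent).
Parents of ClassSize: {TestScore}.
Enumerating:
  P1: ClassSize <- TestScore -> ParentEd
That exhausts the simple backdoor paths. Count: 1.

1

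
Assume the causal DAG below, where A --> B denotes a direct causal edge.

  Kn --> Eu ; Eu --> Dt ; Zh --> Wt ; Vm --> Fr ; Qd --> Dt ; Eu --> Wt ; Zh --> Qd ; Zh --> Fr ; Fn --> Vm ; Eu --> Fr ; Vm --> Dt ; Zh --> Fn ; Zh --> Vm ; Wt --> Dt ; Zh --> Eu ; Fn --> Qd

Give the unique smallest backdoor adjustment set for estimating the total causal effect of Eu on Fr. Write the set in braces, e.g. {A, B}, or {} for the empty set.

Variables eligible for adjustment (non-descendants of Eu, excluding Eu and Fr): {Fn, Kn, Qd, Vm, Zh}.
Backdoor paths from Eu to Fr:
  P1: Eu <- Zh -> Fn -> Vm -> Fr
  P2: Eu <- Zh -> Fn -> Qd -> Dt <- Vm -> Fr
  P3: Eu <- Zh -> Vm -> Fr
  P4: Eu <- Zh -> Qd <- Fn -> Vm -> Fr
  P5: Eu <- Zh -> Qd -> Dt <- Vm -> Fr
  P6: Eu <- Zh -> Wt -> Dt <- Vm -> Fr
  P7: Eu <- Zh -> Wt -> Dt <- Qd <- Fn -> Vm -> Fr
  P8: Eu <- Zh -> Fr
The empty set is not sufficient: P1 (Eu <- Zh -> Fn -> Vm -> Fr) has no collider blocking it and no conditioned non-collider, so it is open.
Try {Zh}:
  P1: blocked at fork node Zh ∈ conditioning set.
  P2: blocked at fork node Zh ∈ conditioning set.
  P3: blocked at fork node Zh ∈ conditioning set.
  P4: blocked at fork node Zh ∈ conditioning set.
  P5: blocked at fork node Zh ∈ conditioning set.
  P6: blocked at fork node Zh ∈ conditioning set.
  P7: blocked at fork node Zh ∈ conditioning set.
  P8: blocked at fork node Zh ∈ conditioning set.
{Zh} contains no descendant of Eu and blocks every backdoor path.
No other singleton works — e.g. {Kn} leaves P1 open — so {Zh} is the unique smallest valid adjustment set.

{Zh}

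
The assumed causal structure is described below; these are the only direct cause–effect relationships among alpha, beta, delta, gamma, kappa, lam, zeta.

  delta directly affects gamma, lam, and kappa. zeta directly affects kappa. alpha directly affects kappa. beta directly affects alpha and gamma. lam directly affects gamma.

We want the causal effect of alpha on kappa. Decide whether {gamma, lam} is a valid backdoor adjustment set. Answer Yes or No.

Backdoor paths from alpha to kappa (paths whose first edge points into alpha):
  P1: alpha <- beta -> gamma <- delta -> kappa
  P2: alpha <- beta -> gamma <- lam <- delta -> kappa
Condition 1 (no descendant of alpha in the set): holds — descendants of alpha are {kappa}; none are in {gamma, lam}.
Condition 2 (every backdoor path blocked by {gamma, lam}):
  P1: open — collider(s) gamma are conditioned on (or have a conditioned descendant) and no non-collider on the path is in the set.
  P2: blocked at chain node lam ∈ conditioning set.
{gamma, lam} does not satisfy the backdoor criterion.

No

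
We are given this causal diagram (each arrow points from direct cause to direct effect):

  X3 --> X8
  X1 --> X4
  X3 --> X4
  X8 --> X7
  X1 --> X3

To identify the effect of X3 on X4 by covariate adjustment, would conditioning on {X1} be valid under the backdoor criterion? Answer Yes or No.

Backdoor paths from X3 to X4 (paths whose first edge points into X3):
  P1: X3 <- X1 -> X4
Condition 1 (no descendant of X3 in the set): holds — descendants of X3 are {X4, X7, X8}; none are in {X1}.
Condition 2 (every backdoor path blocked by {X1}):
  P1: blocked at fork node X1 ∈ conditioning set.
{X1} satisfies the backdoor criterion.

Yes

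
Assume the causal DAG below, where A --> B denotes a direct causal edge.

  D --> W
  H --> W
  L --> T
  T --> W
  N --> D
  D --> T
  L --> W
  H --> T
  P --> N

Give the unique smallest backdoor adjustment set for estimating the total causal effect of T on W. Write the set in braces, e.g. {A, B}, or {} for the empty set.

{D, H, L}

Variables eligible for adjustment (non-descendants of T, excluding T and W): {D, H, L, N, P}.
Backdoor paths from T to W:
  P1: T <- H -> W
  P2: T <- D -> W
  P3: T <- L -> W
The empty set is not sufficient: P1 (T <- H -> W) has no collider blocking it and no conditioned non-collider, so it is open.
Try {D, H, L}:
  P1: blocked at fork node H ∈ conditioning set.
  P2: blocked at fork node D ∈ conditioning set.
  P3: blocked at fork node L ∈ conditioning set.
{D, H, L} contains no descendant of T and blocks every backdoor path.
Every element of {D, H, L} is needed (dropping D leaves P2 open; dropping H leaves P1 open; dropping L leaves P3 open), so no proper subset is valid.
Among all size-3 subsets of the eligible variables, only {D, H, L} blocks every backdoor path, so it is the unique smallest valid adjustment set.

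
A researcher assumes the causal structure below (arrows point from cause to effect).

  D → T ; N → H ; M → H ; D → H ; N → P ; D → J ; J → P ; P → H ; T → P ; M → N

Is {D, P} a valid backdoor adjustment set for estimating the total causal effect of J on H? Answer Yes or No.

No

Backdoor paths from J to H (paths whose first edge points into J):
  P1: J <- D -> T -> P <- N <- M -> H
  P2: J <- D -> T -> P <- N -> H
  P3: J <- D -> T -> P -> H
  P4: J <- D -> H
Condition 1 (no descendant of J in the set): FAILS — P is a descendant of J.
Condition 2 (every backdoor path blocked by {D, P}):
  P1: blocked at fork node D ∈ conditioning set.
  P2: blocked at fork node D ∈ conditioning set.
  P3: blocked at fork node D ∈ conditioning set.
  P4: blocked at fork node D ∈ conditioning set.
{D, P} does not satisfy the backdoor criterion.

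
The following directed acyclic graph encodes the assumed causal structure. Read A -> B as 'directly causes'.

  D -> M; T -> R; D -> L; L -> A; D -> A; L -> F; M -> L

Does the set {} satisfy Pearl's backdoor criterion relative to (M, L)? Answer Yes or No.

Backdoor paths from M to L (paths whose first edge points into M):
  P1: M <- D -> L
  P2: M <- D -> A <- L
Condition 1 (no descendant of M in the set): holds — descendants of M are {A, F, L}; none are in {}.
Condition 2 (every backdoor path blocked by {}):
  P1: open — no interior node is in the conditioning set.
  P2: blocked at collider A (neither it nor any descendant is in the conditioning set).
{} does not satisfy the backdoor criterion.

No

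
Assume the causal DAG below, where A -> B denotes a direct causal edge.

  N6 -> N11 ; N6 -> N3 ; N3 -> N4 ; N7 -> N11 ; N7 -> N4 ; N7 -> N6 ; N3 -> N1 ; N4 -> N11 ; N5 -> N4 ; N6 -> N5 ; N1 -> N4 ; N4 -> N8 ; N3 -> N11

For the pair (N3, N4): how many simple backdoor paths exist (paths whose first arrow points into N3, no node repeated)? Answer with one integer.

A backdoor path from N3 to N4 is any simple undirected path whose first edge points into N3 (i.e. leaves N3 via a parent).
Parents of N3: {N6}.
Enumerating:
  P1: N3 <- N6 <- N7 -> N4
  P2: N3 <- N6 <- N7 -> N11 <- N4
  P3: N3 <- N6 -> N5 -> N4
  P4: N3 <- N6 -> N11 <- N7 -> N4
  P5: N3 <- N6 -> N11 <- N4
That exhausts the simple backdoor paths. Count: 5.

5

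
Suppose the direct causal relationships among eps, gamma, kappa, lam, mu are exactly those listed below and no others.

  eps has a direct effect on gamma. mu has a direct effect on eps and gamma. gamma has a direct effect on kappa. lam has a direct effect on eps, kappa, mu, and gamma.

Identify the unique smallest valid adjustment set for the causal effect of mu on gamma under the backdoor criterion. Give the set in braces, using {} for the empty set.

Variables eligible for adjustment (non-descendants of mu, excluding mu and gamma): {lam}.
Backdoor paths from mu to gamma:
  P1: mu <- lam -> eps -> gamma
  P2: mu <- lam -> gamma
  P3: mu <- lam -> kappa <- gamma
The empty set is not sufficient: P1 (mu <- lam -> eps -> gamma) has no collider blocking it and no conditioned non-collider, so it is open.
Try {lam}:
  P1: blocked at fork node lam ∈ conditioning set.
  P2: blocked at fork node lam ∈ conditioning set.
  P3: blocked at fork node lam ∈ conditioning set.
{lam} contains no descendant of mu and blocks every backdoor path.
{lam} is the unique smallest valid adjustment set.

{lam}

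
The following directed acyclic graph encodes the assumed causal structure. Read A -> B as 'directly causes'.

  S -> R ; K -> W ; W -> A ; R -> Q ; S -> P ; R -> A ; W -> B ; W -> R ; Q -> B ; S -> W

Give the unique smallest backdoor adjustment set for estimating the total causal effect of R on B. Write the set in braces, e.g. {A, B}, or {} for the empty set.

{W}

Variables eligible for adjustment (non-descendants of R, excluding R and B): {K, P, S, W}.
Backdoor paths from R to B:
  P1: R <- S -> W -> B
  P2: R <- W -> B
The empty set is not sufficient: P1 (R <- S -> W -> B) has no collider blocking it and no conditioned non-collider, so it is open.
Try {W}:
  P1: blocked at chain node W ∈ conditioning set.
  P2: blocked at fork node W ∈ conditioning set.
{W} contains no descendant of R and blocks every backdoor path.
No other singleton works — e.g. {S} leaves P2 open — so {W} is the unique smallest valid adjustment set.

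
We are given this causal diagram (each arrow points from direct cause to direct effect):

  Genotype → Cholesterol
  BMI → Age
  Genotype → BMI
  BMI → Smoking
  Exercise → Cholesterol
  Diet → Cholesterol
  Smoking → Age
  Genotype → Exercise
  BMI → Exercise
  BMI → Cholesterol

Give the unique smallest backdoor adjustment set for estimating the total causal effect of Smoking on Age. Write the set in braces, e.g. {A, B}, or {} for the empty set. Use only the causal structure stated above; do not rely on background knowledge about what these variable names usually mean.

{BMI}

Variables eligible for adjustment (non-descendants of Smoking, excluding Smoking and Age): {BMI, Cholesterol, Diet, Exercise, Genotype}.
Backdoor paths from Smoking to Age:
  P1: Smoking <- BMI -> Age
The empty set is not sufficient: P1 (Smoking <- BMI -> Age) has no collider blocking it and no conditioned non-collider, so it is open.
Try {BMI}:
  P1: blocked at fork node BMI ∈ conditioning set.
{BMI} contains no descendant of Smoking and blocks every backdoor path.
No other singleton works — e.g. {Genotype} leaves P1 open — so {BMI} is the unique smallest valid adjustment set.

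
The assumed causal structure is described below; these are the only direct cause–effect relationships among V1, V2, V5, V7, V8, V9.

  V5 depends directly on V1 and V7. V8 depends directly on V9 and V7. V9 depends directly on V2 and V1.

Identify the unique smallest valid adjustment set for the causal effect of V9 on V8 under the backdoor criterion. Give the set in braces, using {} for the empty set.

Variables eligible for adjustment (non-descendants of V9, excluding V9 and V8): {V1, V2, V5, V7}.
Backdoor paths from V9 to V8:
  P1: V9 <- V1 -> V5 <- V7 -> V8
Each backdoor path contains an unconditioned collider, so every path is already blocked with the empty conditioning set:
  P1: blocked at collider V5 (neither it nor any descendant is in the conditioning set).
The empty set is therefore the unique smallest valid set.

{}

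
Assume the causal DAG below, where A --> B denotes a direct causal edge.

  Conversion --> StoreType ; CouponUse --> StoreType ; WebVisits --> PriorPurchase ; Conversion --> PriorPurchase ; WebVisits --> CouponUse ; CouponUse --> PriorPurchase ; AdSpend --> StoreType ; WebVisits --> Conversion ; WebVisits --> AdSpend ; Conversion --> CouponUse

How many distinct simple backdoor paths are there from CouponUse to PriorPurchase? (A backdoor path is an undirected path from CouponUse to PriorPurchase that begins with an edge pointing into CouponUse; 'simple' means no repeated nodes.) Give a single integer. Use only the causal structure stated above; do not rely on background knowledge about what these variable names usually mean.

A backdoor path from CouponUse to PriorPurchase is any simple undirected path whose first edge points into CouponUse (i.e. leaves CouponUse via a parent).
Parents of CouponUse: {Conversion, WebVisits}.
Enumerating:
  P1: CouponUse <- WebVisits -> Conversion -> PriorPurchase
  P2: CouponUse <- WebVisits -> PriorPurchase
  P3: CouponUse <- WebVisits -> AdSpend -> StoreType <- Conversion -> PriorPurchase
  P4: CouponUse <- Conversion <- WebVisits -> PriorPurchase
  P5: CouponUse <- Conversion -> PriorPurchase
  P6: CouponUse <- Conversion -> StoreType <- AdSpend <- WebVisits -> PriorPurchase
That exhausts the simple backdoor paths. Count: 6.

6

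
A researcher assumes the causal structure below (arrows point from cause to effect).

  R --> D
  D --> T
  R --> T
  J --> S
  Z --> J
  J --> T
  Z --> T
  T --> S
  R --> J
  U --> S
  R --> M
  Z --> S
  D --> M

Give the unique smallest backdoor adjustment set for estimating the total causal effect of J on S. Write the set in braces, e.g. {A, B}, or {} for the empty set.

Variables eligible for adjustment (non-descendants of J, excluding J and S): {D, M, R, U, Z}.
Backdoor paths from J to S:
  P1: J <- R -> D -> T <- Z -> S
  P2: J <- R -> D -> T -> S
  P3: J <- R -> M <- D -> T <- Z -> S
  P4: J <- R -> M <- D -> T -> S
  P5: J <- R -> T <- Z -> S
  P6: J <- R -> T -> S
  P7: J <- Z -> T -> S
  P8: J <- Z -> S
The empty set is not sufficient: P2 (J <- R -> D -> T -> S) has no collider blocking it and no conditioned non-collider, so it is open.
Try {R, Z}:
  P1: blocked at fork node R ∈ conditioning set.
  P2: blocked at fork node R ∈ conditioning set.
  P3: blocked at fork node R ∈ conditioning set.
  P4: blocked at fork node R ∈ conditioning set.
  P5: blocked at fork node R ∈ conditioning set.
  P6: blocked at fork node R ∈ conditioning set.
  P7: blocked at fork node Z ∈ conditioning set.
  P8: blocked at fork node Z ∈ conditioning set.
{R, Z} contains no descendant of J and blocks every backdoor path.
Every element of {R, Z} is needed (dropping R leaves P2 open; dropping Z leaves P7 open), so no proper subset is valid.
Among all size-2 subsets of the eligible variables, only {R, Z} blocks every backdoor path, so it is the unique smallest valid adjustment set.

{R, Z}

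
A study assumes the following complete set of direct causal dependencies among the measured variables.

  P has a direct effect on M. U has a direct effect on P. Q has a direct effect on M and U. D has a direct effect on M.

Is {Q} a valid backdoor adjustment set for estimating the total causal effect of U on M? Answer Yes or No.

Backdoor paths from U to M (paths whose first edge points into U):
  P1: U <- Q -> M
Condition 1 (no descendant of U in the set): holds — descendants of U are {M, P}; none are in {Q}.
Condition 2 (every backdoor path blocked by {Q}):
  P1: blocked at fork node Q ∈ conditioning set.
{Q} satisfies the backdoor criterion.

Yes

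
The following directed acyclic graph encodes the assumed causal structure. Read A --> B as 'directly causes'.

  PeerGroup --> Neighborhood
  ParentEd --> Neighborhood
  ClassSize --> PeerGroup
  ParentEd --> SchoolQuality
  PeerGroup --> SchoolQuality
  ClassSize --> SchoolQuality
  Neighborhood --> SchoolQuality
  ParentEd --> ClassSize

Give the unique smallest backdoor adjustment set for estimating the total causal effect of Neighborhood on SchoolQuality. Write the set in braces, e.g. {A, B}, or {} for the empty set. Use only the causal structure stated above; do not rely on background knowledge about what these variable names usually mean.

Variables eligible for adjustment (non-descendants of Neighborhood, excluding Neighborhood and SchoolQuality): {ClassSize, ParentEd, PeerGroup}.
Backdoor paths from Neighborhood to SchoolQuality:
  P1: Neighborhood <- ParentEd -> ClassSize -> PeerGroup -> SchoolQuality
  P2: Neighborhood <- ParentEd -> ClassSize -> SchoolQuality
  P3: Neighborhood <- ParentEd -> SchoolQuality
  P4: Neighborhood <- PeerGroup <- ClassSize <- ParentEd -> SchoolQuality
  P5: Neighborhood <- PeerGroup <- ClassSize -> SchoolQuality
  P6: Neighborhood <- PeerGroup -> SchoolQuality
The empty set is not sufficient: P1 (Neighborhood <- ParentEd -> ClassSize -> PeerGroup -> SchoolQuality) has no collider blocking it and no conditioned non-collider, so it is open.
Try {ParentEd, PeerGroup}:
  P1: blocked at fork node ParentEd ∈ conditioning set.
  P2: blocked at fork node ParentEd ∈ conditioning set.
  P3: blocked at fork node ParentEd ∈ conditioning set.
  P4: blocked at chain node PeerGroup ∈ conditioning set.
  P5: blocked at chain node PeerGroup ∈ conditioning set.
  P6: blocked at fork node PeerGroup ∈ conditioning set.
{ParentEd, PeerGroup} contains no descendant of Neighborhood and blocks every backdoor path.
Every element of {ParentEd, PeerGroup} is needed (dropping ParentEd leaves P2 open; dropping PeerGroup leaves P5 open), so no proper subset is valid.
Among all size-2 subsets of the eligible variables, only {ParentEd, PeerGroup} blocks every backdoor path, so it is the unique smallest valid adjustment set.

{ParentEd, PeerGroup}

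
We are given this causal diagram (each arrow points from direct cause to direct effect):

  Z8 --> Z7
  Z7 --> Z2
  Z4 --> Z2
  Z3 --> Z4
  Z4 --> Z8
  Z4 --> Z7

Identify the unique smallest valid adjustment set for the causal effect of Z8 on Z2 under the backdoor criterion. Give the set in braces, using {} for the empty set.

{Z4}

Variables eligible for adjustment (non-descendants of Z8, excluding Z8 and Z2): {Z3, Z4}.
Backdoor paths from Z8 to Z2:
  P1: Z8 <- Z4 -> Z7 -> Z2
  P2: Z8 <- Z4 -> Z2
The empty set is not sufficient: P1 (Z8 <- Z4 -> Z7 -> Z2) has no collider blocking it and no conditioned non-collider, so it is open.
Try {Z4}:
  P1: blocked at fork node Z4 ∈ conditioning set.
  P2: blocked at fork node Z4 ∈ conditioning set.
{Z4} contains no descendant of Z8 and blocks every backdoor path.
No other singleton works — e.g. {Z3} leaves P1 open — so {Z4} is the unique smallest valid adjustment set.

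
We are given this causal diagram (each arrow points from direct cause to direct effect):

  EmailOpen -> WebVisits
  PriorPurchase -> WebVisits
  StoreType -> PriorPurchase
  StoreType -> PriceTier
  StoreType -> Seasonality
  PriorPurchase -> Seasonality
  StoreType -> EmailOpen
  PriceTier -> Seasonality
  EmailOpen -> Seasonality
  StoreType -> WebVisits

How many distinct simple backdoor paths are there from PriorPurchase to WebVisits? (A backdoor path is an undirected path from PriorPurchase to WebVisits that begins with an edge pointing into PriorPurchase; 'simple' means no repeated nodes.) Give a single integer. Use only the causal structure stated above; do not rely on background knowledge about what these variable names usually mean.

4

A backdoor path from PriorPurchase to WebVisits is any simple undirected path whose first edge points into PriorPurchase (i.e. leaves PriorPurchase via a parent).
Parents of PriorPurchase: {StoreType}.
Enumerating:
  P1: PriorPurchase <- StoreType -> EmailOpen -> WebVisits
  P2: PriorPurchase <- StoreType -> PriceTier -> Seasonality <- EmailOpen -> WebVisits
  P3: PriorPurchase <- StoreType -> WebVisits
  P4: PriorPurchase <- StoreType -> Seasonality <- EmailOpen -> WebVisits
That exhausts the simple backdoor paths. Count: 4.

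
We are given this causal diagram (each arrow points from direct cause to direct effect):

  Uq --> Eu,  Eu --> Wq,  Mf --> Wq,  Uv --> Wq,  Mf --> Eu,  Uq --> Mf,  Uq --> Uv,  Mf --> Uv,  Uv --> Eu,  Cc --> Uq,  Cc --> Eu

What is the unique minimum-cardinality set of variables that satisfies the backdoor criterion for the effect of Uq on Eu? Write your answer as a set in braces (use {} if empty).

{Cc}

Variables eligible for adjustment (non-descendants of Uq, excluding Uq and Eu): {Cc}.
Backdoor paths from Uq to Eu:
  P1: Uq <- Cc -> Eu
The empty set is not sufficient: P1 (Uq <- Cc -> Eu) has no collider blocking it and no conditioned non-collider, so it is open.
Try {Cc}:
  P1: blocked at fork node Cc ∈ conditioning set.
{Cc} contains no descendant of Uq and blocks every backdoor path.
{Cc} is the unique smallest valid adjustment set.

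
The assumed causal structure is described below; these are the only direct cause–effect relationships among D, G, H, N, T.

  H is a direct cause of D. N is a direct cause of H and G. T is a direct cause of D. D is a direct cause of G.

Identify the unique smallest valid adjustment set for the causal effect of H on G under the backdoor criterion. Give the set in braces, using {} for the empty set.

Variables eligible for adjustment (non-descendants of H, excluding H and G): {N, T}.
Backdoor paths from H to G:
  P1: H <- N -> G
The empty set is not sufficient: P1 (H <- N -> G) has no collider blocking it and no conditioned non-collider, so it is open.
Try {N}:
  P1: blocked at fork node N ∈ conditioning set.
{N} contains no descendant of H and blocks every backdoor path.
No other singleton works — e.g. {T} leaves P1 open — so {N} is the unique smallest valid adjustment set.

{N}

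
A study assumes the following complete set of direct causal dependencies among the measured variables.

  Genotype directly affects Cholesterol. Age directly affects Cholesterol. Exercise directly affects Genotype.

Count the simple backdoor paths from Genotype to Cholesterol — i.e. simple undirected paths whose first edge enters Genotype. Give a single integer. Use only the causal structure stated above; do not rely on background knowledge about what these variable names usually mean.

A backdoor path from Genotype to Cholesterol is any simple undirected path whose first edge points into Genotype (i.e. leaves Genotype via a parent).
Parents of Genotype: {Exercise}.
No simple path from any parent of Genotype reaches Cholesterol without revisiting Genotype, so there are no backdoor paths.

0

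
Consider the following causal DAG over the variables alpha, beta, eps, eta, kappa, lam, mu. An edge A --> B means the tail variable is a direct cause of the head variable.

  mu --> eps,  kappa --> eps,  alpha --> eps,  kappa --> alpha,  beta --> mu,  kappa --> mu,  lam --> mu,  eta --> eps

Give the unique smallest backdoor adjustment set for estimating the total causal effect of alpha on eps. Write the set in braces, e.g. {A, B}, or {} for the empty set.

{kappa}

Variables eligible for adjustment (non-descendants of alpha, excluding alpha and eps): {beta, eta, kappa, lam, mu}.
Backdoor paths from alpha to eps:
  P1: alpha <- kappa -> mu -> eps
  P2: alpha <- kappa -> eps
The empty set is not sufficient: P1 (alpha <- kappa -> mu -> eps) has no collider blocking it and no conditioned non-collider, so it is open.
Try {kappa}:
  P1: blocked at fork node kappa ∈ conditioning set.
  P2: blocked at fork node kappa ∈ conditioning set.
{kappa} contains no descendant of alpha and blocks every backdoor path.
No other singleton works — e.g. {beta} leaves P1 open — so {kappa} is the unique smallest valid adjustment set.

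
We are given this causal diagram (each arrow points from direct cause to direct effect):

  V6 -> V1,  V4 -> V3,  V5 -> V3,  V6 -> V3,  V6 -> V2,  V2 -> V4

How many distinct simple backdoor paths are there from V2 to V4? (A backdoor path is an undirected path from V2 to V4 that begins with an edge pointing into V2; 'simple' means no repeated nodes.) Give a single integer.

A backdoor path from V2 to V4 is any simple undirected path whose first edge points into V2 (i.e. leaves V2 via a parent).
Parents of V2: {V6}.
Enumerating:
  P1: V2 <- V6 -> V3 <- V4
That exhausts the simple backdoor paths. Count: 1.

1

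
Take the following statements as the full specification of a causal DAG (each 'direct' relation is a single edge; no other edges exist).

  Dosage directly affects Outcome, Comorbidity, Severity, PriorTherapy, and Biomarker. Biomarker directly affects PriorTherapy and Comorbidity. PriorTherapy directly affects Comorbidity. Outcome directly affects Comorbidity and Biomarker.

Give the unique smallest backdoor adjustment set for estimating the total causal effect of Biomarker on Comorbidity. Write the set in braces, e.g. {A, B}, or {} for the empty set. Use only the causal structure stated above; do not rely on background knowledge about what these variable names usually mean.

Variables eligible for adjustment (non-descendants of Biomarker, excluding Biomarker and Comorbidity): {Dosage, Outcome, Severity}.
Backdoor paths from Biomarker to Comorbidity:
  P1: Biomarker <- Dosage -> Outcome -> Comorbidity
  P2: Biomarker <- Dosage -> PriorTherapy -> Comorbidity
  P3: Biomarker <- Dosage -> Comorbidity
  P4: Biomarker <- Outcome <- Dosage -> PriorTherapy -> Comorbidity
  P5: Biomarker <- Outcome <- Dosage -> Comorbidity
  P6: Biomarker <- Outcome -> Comorbidity
The empty set is not sufficient: P1 (Biomarker <- Dosage -> Outcome -> Comorbidity) has no collider blocking it and no conditioned non-collider, so it is open.
Try {Dosage, Outcome}:
  P1: blocked at fork node Dosage ∈ conditioning set.
  P2: blocked at fork node Dosage ∈ conditioning set.
  P3: blocked at fork node Dosage ∈ conditioning set.
  P4: blocked at chain node Outcome ∈ conditioning set.
  P5: blocked at chain node Outcome ∈ conditioning set.
  P6: blocked at fork node Outcome ∈ conditioning set.
{Dosage, Outcome} contains no descendant of Biomarker and blocks every backdoor path.
Every element of {Dosage, Outcome} is needed (dropping Dosage leaves P2 open; dropping Outcome leaves P6 open), so no proper subset is valid.
Among all size-2 subsets of the eligible variables, only {Dosage, Outcome} blocks every backdoor path, so it is the unique smallest valid adjustment set.

{Dosage, Outcome}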